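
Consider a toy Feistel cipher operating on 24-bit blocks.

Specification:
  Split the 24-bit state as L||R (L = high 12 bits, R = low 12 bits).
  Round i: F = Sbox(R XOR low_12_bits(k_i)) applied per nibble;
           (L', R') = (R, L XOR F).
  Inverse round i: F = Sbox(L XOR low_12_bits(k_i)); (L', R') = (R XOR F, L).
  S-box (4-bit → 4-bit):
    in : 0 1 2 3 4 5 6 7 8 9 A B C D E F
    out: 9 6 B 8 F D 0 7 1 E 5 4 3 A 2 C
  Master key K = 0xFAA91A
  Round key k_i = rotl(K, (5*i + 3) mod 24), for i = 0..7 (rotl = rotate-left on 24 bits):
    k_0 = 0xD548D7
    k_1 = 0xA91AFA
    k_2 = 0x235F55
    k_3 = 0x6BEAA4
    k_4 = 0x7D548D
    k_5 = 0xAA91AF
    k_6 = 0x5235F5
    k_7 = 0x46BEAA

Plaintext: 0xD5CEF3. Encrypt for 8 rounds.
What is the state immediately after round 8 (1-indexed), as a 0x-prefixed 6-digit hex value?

0x5DC4E2

s_0 = plaintext = 0xD5CEF3
s_1 = Round(s_0, k_0) = 0xEF3DE3
s_2 = Round(s_1, k_1) = 0xDE399D
s_3 = Round(s_2, k_2) = 0x99DDD2
s_4 = Round(s_3, k_3) = 0xDD2EED
s_5 = Round(s_4, k_4) = 0xEED8DB
s_6 = Round(s_5, k_5) = 0x8DB092
s_7 = Round(s_6, k_6) = 0x0925DC
s_8 = Round(s_7, k_7) = 0x5DC4E2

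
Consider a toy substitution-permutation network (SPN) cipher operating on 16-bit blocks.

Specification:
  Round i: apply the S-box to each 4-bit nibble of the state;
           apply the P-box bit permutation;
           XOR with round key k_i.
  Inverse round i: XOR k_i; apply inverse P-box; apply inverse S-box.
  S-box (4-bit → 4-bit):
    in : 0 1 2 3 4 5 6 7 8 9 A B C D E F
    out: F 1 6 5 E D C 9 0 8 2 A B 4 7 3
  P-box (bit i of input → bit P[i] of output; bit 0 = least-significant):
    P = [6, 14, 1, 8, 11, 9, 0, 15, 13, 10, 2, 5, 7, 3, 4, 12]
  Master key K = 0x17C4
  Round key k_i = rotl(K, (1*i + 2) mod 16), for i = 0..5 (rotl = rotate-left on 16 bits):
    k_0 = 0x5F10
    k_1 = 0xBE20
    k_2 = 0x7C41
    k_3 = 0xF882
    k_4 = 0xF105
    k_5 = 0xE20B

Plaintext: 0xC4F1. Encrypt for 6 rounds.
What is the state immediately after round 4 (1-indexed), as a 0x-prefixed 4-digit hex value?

0xE62D

s_0 = plaintext = 0xC4F1
s_1 = Round(s_0, k_0) = 0x41FC
s_2 = Round(s_1, k_1) = 0xC578
s_3 = Round(s_2, k_2) = 0xC4ED
s_4 = Round(s_3, k_3) = 0xE62D
s_5 = Round(s_4, k_4) = 0xF3BA
s_6 = Round(s_5, k_5) = 0x0087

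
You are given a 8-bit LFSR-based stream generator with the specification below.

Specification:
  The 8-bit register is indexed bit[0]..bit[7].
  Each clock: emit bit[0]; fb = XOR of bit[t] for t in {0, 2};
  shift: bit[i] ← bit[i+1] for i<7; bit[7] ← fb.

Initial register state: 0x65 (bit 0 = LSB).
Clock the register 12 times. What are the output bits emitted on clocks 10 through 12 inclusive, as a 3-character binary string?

011

reg_0 = 0x65
clock 1: out=1, reg = 0x32
clock 2: out=0, reg = 0x19
clock 3: out=1, reg = 0x8C
clock 4: out=0, reg = 0xC6
clock 5: out=0, reg = 0xE3
clock 6: out=1, reg = 0xF1
clock 7: out=1, reg = 0xF8
clock 8: out=0, reg = 0x7C
clock 9: out=0, reg = 0xBE
clock 10: out=0, reg = 0xDF
clock 11: out=1, reg = 0x6F
clock 12: out=1, reg = 0x37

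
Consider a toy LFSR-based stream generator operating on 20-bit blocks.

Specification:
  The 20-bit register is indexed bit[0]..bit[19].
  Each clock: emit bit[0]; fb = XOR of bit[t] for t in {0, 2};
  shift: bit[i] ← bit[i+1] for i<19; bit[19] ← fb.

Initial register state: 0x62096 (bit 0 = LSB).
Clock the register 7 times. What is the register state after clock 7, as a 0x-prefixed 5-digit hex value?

0x66C41

reg_0 = 0x62096
clock 1: out=0, reg = 0xB104B
clock 2: out=1, reg = 0xD8825
clock 3: out=1, reg = 0x6C412
clock 4: out=0, reg = 0x36209
clock 5: out=1, reg = 0x9B104
clock 6: out=0, reg = 0xCD882
clock 7: out=0, reg = 0x66C41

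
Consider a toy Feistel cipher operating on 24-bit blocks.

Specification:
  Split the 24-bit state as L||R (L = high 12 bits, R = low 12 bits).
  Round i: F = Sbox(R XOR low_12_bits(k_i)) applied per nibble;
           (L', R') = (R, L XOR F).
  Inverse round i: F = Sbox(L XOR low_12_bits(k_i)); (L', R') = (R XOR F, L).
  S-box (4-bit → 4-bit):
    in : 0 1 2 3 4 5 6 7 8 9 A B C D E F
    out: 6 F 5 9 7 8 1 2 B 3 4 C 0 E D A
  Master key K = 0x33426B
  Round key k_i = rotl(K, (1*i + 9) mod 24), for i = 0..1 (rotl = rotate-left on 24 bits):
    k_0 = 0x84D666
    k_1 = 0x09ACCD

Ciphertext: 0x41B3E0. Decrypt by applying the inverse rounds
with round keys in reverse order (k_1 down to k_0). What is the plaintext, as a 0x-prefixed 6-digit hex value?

0x909801

s_0 = ciphertext = 0x41B3E0
s_1 = InvRound(s_0, k_1) = 0x80141B
s_2 = InvRound(s_1, k_0) = 0x909801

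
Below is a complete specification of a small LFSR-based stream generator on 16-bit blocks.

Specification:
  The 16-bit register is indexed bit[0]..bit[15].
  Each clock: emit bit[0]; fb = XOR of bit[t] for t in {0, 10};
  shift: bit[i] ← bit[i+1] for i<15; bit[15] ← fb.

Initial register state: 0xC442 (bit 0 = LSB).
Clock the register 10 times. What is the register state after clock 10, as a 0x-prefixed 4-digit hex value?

reg_0 = 0xC442
clock 1: out=0, reg = 0xE221
clock 2: out=1, reg = 0xF110
clock 3: out=0, reg = 0x7888
clock 4: out=0, reg = 0x3C44
clock 5: out=0, reg = 0x9E22
clock 6: out=0, reg = 0xCF11
clock 7: out=1, reg = 0x6788
clock 8: out=0, reg = 0xB3C4
clock 9: out=0, reg = 0x59E2
clock 10: out=0, reg = 0x2CF1

0x2CF1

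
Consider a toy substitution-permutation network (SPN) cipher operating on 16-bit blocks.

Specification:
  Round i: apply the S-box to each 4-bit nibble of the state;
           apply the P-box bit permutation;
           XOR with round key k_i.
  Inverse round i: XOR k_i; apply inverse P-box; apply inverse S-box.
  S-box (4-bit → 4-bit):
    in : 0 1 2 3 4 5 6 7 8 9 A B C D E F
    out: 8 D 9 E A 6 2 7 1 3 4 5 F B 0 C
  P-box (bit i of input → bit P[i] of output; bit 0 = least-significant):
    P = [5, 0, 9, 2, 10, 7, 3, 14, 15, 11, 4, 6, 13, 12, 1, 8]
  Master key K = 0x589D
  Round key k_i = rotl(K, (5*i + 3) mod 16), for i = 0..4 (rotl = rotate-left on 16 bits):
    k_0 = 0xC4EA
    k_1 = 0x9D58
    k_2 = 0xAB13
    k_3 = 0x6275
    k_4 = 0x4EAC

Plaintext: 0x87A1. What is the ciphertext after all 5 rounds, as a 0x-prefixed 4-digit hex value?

s_0 = plaintext = 0x87A1
s_1 = Round(s_0, k_0) = 0x6ED6
s_2 = Round(s_1, k_1) = 0xC9D9
s_3 = Round(s_2, k_2) = 0x56B0
s_4 = Round(s_3, k_3) = 0x7E7B
s_5 = Round(s_4, k_4) = 0x7806

0x7806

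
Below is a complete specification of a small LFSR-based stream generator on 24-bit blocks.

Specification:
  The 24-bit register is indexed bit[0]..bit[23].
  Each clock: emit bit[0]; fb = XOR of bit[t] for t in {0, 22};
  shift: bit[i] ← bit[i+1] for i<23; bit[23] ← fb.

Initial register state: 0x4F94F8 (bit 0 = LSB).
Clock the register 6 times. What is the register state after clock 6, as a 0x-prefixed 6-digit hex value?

reg_0 = 0x4F94F8
clock 1: out=0, reg = 0xA7CA7C
clock 2: out=0, reg = 0x53E53E
clock 3: out=0, reg = 0xA9F29F
clock 4: out=1, reg = 0xD4F94F
clock 5: out=1, reg = 0x6A7CA7
clock 6: out=1, reg = 0x353E53

0x353E53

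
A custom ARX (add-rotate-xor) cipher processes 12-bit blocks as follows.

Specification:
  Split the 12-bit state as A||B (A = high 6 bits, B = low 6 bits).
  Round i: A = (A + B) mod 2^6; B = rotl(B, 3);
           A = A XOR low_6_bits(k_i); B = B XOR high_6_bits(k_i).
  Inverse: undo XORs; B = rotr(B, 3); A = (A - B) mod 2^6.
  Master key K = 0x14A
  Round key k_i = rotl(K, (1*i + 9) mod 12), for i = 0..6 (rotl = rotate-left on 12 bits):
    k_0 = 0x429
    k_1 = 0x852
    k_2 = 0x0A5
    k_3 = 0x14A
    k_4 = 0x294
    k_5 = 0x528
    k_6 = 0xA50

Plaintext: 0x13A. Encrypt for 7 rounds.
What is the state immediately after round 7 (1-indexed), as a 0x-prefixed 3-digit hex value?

0x9E0

s_0 = plaintext = 0x13A
s_1 = Round(s_0, k_0) = 0x5C7
s_2 = Round(s_1, k_1) = 0x319
s_3 = Round(s_2, k_2) = 0x009
s_4 = Round(s_3, k_3) = 0x0CC
s_5 = Round(s_4, k_4) = 0x6EB
s_6 = Round(s_5, k_5) = 0xB89
s_7 = Round(s_6, k_6) = 0x9E0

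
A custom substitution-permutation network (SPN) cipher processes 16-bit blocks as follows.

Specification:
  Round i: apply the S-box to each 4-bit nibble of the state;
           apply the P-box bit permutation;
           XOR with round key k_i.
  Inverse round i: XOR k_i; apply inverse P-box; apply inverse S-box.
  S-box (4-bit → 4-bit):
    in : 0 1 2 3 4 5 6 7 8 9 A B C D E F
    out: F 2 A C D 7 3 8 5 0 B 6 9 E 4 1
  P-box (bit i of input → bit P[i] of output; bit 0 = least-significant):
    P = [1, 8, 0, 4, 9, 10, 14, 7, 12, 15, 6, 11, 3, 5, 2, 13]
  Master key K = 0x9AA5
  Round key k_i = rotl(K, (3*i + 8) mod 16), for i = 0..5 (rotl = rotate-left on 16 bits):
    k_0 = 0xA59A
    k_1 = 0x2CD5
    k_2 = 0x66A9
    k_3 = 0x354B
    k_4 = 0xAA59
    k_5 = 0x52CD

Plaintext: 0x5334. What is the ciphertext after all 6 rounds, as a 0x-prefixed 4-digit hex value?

s_0 = plaintext = 0x5334
s_1 = Round(s_0, k_0) = 0xED65
s_2 = Round(s_1, k_1) = 0xA392
s_3 = Round(s_2, k_2) = 0x4FD1
s_4 = Round(s_3, k_3) = 0x40C7
s_5 = Round(s_4, k_4) = 0x1085
s_6 = Round(s_5, k_5) = 0x89AE

0x89AE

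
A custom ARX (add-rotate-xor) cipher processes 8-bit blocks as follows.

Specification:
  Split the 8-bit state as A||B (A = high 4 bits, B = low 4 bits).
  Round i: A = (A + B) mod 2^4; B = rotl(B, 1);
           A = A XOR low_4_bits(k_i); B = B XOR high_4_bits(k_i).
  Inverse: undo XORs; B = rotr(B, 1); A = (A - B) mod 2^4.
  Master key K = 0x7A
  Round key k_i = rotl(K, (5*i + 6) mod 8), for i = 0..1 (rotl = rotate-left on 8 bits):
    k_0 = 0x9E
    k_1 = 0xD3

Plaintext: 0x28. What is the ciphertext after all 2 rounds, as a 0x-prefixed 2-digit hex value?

s_0 = plaintext = 0x28
s_1 = Round(s_0, k_0) = 0x48
s_2 = Round(s_1, k_1) = 0xFC

0xFC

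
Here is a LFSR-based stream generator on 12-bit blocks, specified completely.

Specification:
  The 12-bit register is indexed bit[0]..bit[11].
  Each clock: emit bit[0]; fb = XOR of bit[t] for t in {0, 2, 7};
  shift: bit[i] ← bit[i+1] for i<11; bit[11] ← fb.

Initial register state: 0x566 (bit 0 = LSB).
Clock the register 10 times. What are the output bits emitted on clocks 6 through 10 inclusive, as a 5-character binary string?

11010

reg_0 = 0x566
clock 1: out=0, reg = 0xAB3
clock 2: out=1, reg = 0x559
clock 3: out=1, reg = 0xAAC
clock 4: out=0, reg = 0x556
clock 5: out=0, reg = 0xAAB
clock 6: out=1, reg = 0x555
clock 7: out=1, reg = 0x2AA
clock 8: out=0, reg = 0x955
clock 9: out=1, reg = 0x4AA
clock 10: out=0, reg = 0xA55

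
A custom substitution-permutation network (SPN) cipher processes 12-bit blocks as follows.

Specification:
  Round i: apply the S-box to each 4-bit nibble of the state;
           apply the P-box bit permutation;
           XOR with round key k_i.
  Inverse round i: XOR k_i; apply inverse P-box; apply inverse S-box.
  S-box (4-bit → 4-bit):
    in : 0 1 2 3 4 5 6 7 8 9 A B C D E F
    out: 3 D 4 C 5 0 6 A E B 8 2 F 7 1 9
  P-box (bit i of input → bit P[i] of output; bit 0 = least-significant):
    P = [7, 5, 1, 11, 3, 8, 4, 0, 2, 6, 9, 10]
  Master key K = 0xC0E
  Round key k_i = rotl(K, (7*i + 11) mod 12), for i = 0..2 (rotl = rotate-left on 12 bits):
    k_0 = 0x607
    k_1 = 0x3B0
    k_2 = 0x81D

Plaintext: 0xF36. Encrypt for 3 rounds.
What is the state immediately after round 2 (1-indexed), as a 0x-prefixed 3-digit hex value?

s_0 = plaintext = 0xF36
s_1 = Round(s_0, k_0) = 0x230
s_2 = Round(s_1, k_1) = 0x101
s_3 = Round(s_2, k_2) = 0x793

0x101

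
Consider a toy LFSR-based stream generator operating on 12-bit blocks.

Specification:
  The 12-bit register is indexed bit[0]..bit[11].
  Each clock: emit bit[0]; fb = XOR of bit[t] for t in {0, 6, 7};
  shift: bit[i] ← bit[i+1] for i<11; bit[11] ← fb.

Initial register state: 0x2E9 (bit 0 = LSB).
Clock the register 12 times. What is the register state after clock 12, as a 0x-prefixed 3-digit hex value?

0xBC7

reg_0 = 0x2E9
clock 1: out=1, reg = 0x974
clock 2: out=0, reg = 0xCBA
clock 3: out=0, reg = 0xE5D
clock 4: out=1, reg = 0x72E
clock 5: out=0, reg = 0x397
clock 6: out=1, reg = 0x1CB
clock 7: out=1, reg = 0x8E5
clock 8: out=1, reg = 0xC72
clock 9: out=0, reg = 0xE39
clock 10: out=1, reg = 0xF1C
clock 11: out=0, reg = 0x78E
clock 12: out=0, reg = 0xBC7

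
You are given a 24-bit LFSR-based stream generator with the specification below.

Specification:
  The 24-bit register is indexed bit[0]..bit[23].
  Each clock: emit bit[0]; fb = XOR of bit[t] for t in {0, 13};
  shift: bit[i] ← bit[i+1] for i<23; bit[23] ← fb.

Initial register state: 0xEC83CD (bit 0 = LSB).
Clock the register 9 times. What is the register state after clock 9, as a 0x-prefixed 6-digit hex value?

0x54F641

reg_0 = 0xEC83CD
clock 1: out=1, reg = 0xF641E6
clock 2: out=0, reg = 0x7B20F3
clock 3: out=1, reg = 0x3D9079
clock 4: out=1, reg = 0x9EC83C
clock 5: out=0, reg = 0x4F641E
clock 6: out=0, reg = 0xA7B20F
clock 7: out=1, reg = 0x53D907
clock 8: out=1, reg = 0xA9EC83
clock 9: out=1, reg = 0x54F641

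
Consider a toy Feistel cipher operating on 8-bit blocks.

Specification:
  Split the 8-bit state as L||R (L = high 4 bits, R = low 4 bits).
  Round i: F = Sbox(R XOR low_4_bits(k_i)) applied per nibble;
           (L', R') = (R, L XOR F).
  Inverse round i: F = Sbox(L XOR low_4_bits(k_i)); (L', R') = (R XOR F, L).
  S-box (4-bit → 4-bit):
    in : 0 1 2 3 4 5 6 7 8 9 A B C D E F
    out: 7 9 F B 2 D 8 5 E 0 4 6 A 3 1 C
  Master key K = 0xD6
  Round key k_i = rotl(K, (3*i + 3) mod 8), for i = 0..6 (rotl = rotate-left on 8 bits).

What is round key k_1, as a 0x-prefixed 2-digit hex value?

0xB5

K = 0xD6
k_0 = rotl(K, (3*0+3) mod 8) = rotl(K, 3) = 0xB6
k_1 = rotl(K, (3*1+3) mod 8) = rotl(K, 6) = 0xB5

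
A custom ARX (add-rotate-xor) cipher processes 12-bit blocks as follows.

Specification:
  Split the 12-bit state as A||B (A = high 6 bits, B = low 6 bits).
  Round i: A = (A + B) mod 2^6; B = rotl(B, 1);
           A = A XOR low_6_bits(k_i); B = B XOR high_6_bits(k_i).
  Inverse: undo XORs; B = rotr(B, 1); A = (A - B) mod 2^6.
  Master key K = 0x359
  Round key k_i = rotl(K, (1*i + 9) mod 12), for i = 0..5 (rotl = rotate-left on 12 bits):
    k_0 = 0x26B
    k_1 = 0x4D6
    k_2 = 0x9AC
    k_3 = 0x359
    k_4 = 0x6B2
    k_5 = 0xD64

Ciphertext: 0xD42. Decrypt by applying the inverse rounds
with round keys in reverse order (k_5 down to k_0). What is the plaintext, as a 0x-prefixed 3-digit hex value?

s_0 = ciphertext = 0xD42
s_1 = InvRound(s_0, k_5) = 0x5BB
s_2 = InvRound(s_1, k_4) = 0xD30
s_3 = InvRound(s_2, k_3) = 0xBFE
s_4 = InvRound(s_3, k_2) = 0xDCC
s_5 = InvRound(s_4, k_1) = 0xCAF
s_6 = InvRound(s_5, k_0) = 0x193

0x193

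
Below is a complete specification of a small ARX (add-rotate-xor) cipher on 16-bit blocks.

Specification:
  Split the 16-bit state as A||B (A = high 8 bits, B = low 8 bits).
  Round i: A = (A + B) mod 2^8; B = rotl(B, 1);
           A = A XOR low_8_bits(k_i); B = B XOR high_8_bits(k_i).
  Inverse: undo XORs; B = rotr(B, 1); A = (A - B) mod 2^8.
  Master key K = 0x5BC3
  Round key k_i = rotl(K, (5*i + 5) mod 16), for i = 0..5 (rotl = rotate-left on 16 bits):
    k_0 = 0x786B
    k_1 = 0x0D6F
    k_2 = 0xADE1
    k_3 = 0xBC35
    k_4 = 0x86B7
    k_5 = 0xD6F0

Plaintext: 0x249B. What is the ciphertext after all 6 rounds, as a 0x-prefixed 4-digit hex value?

0x167D

s_0 = plaintext = 0x249B
s_1 = Round(s_0, k_0) = 0xD44F
s_2 = Round(s_1, k_1) = 0x4C93
s_3 = Round(s_2, k_2) = 0x3E8A
s_4 = Round(s_3, k_3) = 0xFDA9
s_5 = Round(s_4, k_4) = 0x11D5
s_6 = Round(s_5, k_5) = 0x167D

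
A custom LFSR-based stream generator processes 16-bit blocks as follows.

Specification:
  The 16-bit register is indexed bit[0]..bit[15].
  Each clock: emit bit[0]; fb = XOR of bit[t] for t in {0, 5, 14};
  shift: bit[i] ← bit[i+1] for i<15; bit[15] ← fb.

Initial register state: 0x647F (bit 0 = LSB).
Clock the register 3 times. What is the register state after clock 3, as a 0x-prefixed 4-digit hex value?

reg_0 = 0x647F
clock 1: out=1, reg = 0xB23F
clock 2: out=1, reg = 0x591F
clock 3: out=1, reg = 0x2C8F

0x2C8F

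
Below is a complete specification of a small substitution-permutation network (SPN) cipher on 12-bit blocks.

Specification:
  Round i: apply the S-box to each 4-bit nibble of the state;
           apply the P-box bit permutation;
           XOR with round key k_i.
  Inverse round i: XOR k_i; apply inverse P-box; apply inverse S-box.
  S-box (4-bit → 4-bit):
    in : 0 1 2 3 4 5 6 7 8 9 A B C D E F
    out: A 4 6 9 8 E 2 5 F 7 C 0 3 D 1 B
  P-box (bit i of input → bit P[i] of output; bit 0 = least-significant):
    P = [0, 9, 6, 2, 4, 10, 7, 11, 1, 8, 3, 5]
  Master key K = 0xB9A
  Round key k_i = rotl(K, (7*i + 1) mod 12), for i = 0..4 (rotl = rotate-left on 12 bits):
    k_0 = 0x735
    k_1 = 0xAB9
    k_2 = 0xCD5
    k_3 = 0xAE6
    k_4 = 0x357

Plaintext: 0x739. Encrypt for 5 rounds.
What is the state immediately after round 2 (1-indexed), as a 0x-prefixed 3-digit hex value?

0xE92

s_0 = plaintext = 0x739
s_1 = Round(s_0, k_0) = 0xD6E
s_2 = Round(s_1, k_1) = 0xE92
s_3 = Round(s_2, k_2) = 0xA07
s_4 = Round(s_3, k_3) = 0x68F
s_5 = Round(s_4, k_4) = 0xCC2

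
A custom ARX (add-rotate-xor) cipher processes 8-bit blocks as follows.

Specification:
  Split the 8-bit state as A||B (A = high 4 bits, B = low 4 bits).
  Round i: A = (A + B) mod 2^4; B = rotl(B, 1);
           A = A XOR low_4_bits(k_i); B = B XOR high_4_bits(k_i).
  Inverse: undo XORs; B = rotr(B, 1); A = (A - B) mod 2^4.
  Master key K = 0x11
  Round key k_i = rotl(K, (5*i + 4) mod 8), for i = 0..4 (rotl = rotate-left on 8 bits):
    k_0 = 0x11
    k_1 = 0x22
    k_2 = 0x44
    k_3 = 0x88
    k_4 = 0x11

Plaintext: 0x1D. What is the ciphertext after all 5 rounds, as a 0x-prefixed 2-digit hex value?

0x4A

s_0 = plaintext = 0x1D
s_1 = Round(s_0, k_0) = 0xFA
s_2 = Round(s_1, k_1) = 0xB7
s_3 = Round(s_2, k_2) = 0x6A
s_4 = Round(s_3, k_3) = 0x8D
s_5 = Round(s_4, k_4) = 0x4A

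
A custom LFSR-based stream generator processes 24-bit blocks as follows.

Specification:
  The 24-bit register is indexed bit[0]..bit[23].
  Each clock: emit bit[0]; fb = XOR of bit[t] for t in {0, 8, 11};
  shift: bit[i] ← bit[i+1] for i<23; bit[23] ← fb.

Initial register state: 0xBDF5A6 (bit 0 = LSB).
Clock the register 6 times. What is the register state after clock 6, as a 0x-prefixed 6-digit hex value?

0xB6F7D6

reg_0 = 0xBDF5A6
clock 1: out=0, reg = 0xDEFAD3
clock 2: out=1, reg = 0x6F7D69
clock 3: out=1, reg = 0xB7BEB4
clock 4: out=0, reg = 0xDBDF5A
clock 5: out=0, reg = 0x6DEFAD
clock 6: out=1, reg = 0xB6F7D6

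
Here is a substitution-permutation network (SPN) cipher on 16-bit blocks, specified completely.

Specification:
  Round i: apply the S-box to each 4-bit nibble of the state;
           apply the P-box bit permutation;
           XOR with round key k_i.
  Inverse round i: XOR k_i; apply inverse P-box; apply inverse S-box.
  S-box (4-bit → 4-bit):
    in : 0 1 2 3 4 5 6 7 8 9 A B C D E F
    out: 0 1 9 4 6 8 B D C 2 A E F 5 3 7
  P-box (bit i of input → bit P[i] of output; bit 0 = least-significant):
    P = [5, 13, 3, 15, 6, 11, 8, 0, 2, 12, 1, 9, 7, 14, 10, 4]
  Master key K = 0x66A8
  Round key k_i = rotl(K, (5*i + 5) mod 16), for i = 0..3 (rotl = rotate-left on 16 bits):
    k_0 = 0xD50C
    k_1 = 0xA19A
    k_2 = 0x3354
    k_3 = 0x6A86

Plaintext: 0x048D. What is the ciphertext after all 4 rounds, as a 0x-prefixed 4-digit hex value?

0xE681

s_0 = plaintext = 0x048D
s_1 = Round(s_0, k_0) = 0xC427
s_2 = Round(s_1, k_1) = 0x7561
s_3 = Round(s_2, k_2) = 0x3DA5
s_4 = Round(s_3, k_3) = 0xE681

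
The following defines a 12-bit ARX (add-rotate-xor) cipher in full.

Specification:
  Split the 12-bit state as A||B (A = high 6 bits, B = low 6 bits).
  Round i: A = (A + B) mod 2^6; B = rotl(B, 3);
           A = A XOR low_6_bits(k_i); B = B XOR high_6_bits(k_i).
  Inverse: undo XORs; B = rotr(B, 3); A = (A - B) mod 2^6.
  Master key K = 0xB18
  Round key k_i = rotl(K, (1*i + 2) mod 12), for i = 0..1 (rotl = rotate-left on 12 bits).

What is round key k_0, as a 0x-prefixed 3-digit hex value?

0xC62

K = 0xB18
k_0 = rotl(K, (1*0+2) mod 12) = rotl(K, 2) = 0xC62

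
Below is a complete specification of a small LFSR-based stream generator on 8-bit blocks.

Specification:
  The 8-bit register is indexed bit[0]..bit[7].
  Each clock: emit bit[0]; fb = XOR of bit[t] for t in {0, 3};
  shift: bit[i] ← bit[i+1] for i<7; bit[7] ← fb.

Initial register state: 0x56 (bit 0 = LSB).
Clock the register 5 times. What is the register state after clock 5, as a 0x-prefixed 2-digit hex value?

0xE2

reg_0 = 0x56
clock 1: out=0, reg = 0x2B
clock 2: out=1, reg = 0x15
clock 3: out=1, reg = 0x8A
clock 4: out=0, reg = 0xC5
clock 5: out=1, reg = 0xE2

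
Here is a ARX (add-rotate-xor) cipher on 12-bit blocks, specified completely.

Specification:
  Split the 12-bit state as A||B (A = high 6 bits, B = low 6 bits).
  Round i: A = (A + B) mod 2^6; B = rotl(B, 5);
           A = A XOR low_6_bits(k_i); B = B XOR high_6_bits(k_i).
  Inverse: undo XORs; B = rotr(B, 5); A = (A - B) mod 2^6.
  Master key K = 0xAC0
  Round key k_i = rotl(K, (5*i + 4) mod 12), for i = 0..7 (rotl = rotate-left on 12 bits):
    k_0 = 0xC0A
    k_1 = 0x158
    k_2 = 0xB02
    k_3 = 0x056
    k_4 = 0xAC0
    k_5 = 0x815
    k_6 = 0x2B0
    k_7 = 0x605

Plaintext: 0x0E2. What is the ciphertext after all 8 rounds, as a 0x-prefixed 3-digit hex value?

0x0E0

s_0 = plaintext = 0x0E2
s_1 = Round(s_0, k_0) = 0xBE1
s_2 = Round(s_1, k_1) = 0x235
s_3 = Round(s_2, k_2) = 0xFD6
s_4 = Round(s_3, k_3) = 0x0CA
s_5 = Round(s_4, k_4) = 0x36E
s_6 = Round(s_5, k_5) = 0xBB7
s_7 = Round(s_6, k_6) = 0x571
s_8 = Round(s_7, k_7) = 0x0E0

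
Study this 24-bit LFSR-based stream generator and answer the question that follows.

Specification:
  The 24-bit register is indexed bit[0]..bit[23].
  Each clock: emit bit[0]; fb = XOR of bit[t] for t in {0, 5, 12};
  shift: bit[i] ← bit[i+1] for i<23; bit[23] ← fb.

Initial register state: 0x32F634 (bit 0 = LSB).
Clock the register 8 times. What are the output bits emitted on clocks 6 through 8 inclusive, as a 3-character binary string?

reg_0 = 0x32F634
clock 1: out=0, reg = 0x197B1A
clock 2: out=0, reg = 0x8CBD8D
clock 3: out=1, reg = 0x465EC6
clock 4: out=0, reg = 0xA32F63
clock 5: out=1, reg = 0x5197B1
clock 6: out=1, reg = 0xA8CBD8
clock 7: out=0, reg = 0x5465EC
clock 8: out=0, reg = 0xAA32F6

100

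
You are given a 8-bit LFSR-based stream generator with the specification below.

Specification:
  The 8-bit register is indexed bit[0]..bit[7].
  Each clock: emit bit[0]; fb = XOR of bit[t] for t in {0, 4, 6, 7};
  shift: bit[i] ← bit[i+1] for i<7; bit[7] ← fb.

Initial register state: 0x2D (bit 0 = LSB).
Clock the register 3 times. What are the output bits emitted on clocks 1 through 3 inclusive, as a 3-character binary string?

reg_0 = 0x2D
clock 1: out=1, reg = 0x96
clock 2: out=0, reg = 0x4B
clock 3: out=1, reg = 0x25

101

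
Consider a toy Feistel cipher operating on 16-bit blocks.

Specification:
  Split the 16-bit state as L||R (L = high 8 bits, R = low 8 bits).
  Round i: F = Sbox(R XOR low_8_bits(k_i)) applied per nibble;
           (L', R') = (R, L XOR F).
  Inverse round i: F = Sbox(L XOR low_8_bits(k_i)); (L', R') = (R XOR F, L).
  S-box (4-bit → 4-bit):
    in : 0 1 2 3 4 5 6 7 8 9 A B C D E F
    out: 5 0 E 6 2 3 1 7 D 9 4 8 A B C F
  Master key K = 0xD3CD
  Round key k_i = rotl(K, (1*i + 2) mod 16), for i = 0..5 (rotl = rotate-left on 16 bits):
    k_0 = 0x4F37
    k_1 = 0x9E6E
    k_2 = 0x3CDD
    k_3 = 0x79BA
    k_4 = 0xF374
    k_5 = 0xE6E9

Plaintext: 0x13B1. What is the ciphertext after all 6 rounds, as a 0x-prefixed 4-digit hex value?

0x22CA

s_0 = plaintext = 0x13B1
s_1 = Round(s_0, k_0) = 0xB1C2
s_2 = Round(s_1, k_1) = 0xC2FB
s_3 = Round(s_2, k_2) = 0xFB23
s_4 = Round(s_3, k_3) = 0x2362
s_5 = Round(s_4, k_4) = 0x6222
s_6 = Round(s_5, k_5) = 0x22CA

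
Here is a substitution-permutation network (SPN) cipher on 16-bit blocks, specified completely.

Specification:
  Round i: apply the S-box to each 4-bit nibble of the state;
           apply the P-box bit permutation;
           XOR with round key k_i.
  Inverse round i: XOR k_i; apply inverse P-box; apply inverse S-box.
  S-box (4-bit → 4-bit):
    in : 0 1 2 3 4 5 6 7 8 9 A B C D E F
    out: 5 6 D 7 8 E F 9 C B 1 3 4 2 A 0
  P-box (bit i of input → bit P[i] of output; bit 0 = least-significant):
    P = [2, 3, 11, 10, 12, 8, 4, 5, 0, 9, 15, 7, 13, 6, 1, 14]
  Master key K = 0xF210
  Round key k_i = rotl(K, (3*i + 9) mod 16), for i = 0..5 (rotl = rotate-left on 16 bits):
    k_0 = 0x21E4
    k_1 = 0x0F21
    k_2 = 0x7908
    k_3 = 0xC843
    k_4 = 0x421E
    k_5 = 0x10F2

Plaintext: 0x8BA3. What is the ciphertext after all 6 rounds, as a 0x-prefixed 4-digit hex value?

s_0 = plaintext = 0x8BA3
s_1 = Round(s_0, k_0) = 0x7BEB
s_2 = Round(s_1, k_1) = 0x6C0C
s_3 = Round(s_2, k_2) = 0x815A
s_4 = Round(s_3, k_3) = 0x0B75
s_5 = Round(s_4, k_4) = 0x7C35
s_6 = Round(s_5, k_5) = 0xEDEA

0xEDEA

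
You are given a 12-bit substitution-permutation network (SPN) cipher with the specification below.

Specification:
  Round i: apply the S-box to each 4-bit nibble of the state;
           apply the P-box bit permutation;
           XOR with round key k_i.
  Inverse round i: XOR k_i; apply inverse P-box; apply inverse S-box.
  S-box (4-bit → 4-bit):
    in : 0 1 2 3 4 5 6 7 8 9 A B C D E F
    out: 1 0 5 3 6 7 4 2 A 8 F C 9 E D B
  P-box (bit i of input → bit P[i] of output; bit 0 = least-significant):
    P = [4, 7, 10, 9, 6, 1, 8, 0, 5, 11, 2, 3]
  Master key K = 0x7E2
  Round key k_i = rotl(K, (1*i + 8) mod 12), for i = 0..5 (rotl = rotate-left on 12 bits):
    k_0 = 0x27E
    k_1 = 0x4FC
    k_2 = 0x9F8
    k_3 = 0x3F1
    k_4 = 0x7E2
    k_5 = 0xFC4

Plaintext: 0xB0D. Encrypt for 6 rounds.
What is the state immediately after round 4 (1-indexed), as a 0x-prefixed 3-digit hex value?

0xADC

s_0 = plaintext = 0xB0D
s_1 = Round(s_0, k_0) = 0x4B2
s_2 = Round(s_1, k_1) = 0x9E9
s_3 = Round(s_2, k_2) = 0xAB1
s_4 = Round(s_3, k_3) = 0xADC
s_5 = Round(s_4, k_4) = 0xCDD
s_6 = Round(s_5, k_5) = 0x86F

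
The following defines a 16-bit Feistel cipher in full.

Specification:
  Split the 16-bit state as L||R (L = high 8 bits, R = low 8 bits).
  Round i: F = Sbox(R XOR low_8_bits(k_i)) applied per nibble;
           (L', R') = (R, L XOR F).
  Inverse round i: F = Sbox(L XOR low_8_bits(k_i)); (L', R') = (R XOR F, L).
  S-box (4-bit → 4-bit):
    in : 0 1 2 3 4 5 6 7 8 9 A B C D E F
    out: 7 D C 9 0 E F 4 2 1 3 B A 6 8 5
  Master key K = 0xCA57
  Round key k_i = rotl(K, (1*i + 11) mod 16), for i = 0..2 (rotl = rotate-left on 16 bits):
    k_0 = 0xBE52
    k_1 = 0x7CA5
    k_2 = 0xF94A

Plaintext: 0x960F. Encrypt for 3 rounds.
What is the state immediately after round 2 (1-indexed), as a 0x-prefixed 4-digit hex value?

0x7061

s_0 = plaintext = 0x960F
s_1 = Round(s_0, k_0) = 0x0F70
s_2 = Round(s_1, k_1) = 0x7061
s_3 = Round(s_2, k_2) = 0x61BB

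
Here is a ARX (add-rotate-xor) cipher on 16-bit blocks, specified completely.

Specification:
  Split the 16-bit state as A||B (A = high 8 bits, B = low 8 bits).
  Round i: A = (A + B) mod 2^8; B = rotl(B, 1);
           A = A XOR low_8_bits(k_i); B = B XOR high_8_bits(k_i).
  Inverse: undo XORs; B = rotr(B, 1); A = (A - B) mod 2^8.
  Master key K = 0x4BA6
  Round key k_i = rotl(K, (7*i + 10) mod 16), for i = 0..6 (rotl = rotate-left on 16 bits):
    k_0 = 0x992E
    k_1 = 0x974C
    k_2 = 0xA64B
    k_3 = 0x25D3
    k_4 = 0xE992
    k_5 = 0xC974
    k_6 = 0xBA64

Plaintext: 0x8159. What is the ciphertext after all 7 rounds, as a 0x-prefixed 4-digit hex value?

s_0 = plaintext = 0x8159
s_1 = Round(s_0, k_0) = 0xF42B
s_2 = Round(s_1, k_1) = 0x53C1
s_3 = Round(s_2, k_2) = 0x5F25
s_4 = Round(s_3, k_3) = 0x576F
s_5 = Round(s_4, k_4) = 0x5437
s_6 = Round(s_5, k_5) = 0xFFA7
s_7 = Round(s_6, k_6) = 0xC2F5

0xC2F5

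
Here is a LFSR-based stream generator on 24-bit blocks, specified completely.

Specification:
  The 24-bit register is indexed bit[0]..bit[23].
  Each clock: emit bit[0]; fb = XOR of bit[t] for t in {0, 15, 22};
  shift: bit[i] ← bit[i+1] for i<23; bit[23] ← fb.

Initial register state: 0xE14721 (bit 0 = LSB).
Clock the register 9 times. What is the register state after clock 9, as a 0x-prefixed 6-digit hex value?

reg_0 = 0xE14721
clock 1: out=1, reg = 0x70A390
clock 2: out=0, reg = 0x3851C8
clock 3: out=0, reg = 0x1C28E4
clock 4: out=0, reg = 0x0E1472
clock 5: out=0, reg = 0x070A39
clock 6: out=1, reg = 0x83851C
clock 7: out=0, reg = 0xC1C28E
clock 8: out=0, reg = 0x60E147
clock 9: out=1, reg = 0xB070A3

0xB070A3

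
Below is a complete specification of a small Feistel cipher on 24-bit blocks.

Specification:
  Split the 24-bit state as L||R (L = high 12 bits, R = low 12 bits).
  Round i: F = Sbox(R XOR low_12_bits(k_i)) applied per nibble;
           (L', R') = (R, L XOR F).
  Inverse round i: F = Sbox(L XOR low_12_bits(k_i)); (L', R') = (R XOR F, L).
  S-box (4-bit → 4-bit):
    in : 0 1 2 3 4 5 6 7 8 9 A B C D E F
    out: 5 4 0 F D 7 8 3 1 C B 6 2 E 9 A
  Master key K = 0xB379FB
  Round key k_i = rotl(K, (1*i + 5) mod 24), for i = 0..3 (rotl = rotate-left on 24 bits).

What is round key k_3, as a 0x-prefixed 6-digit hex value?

0x79FBB3

K = 0xB379FB
k_0 = rotl(K, (1*0+5) mod 24) = rotl(K, 5) = 0x6F3F76
k_1 = rotl(K, (1*1+5) mod 24) = rotl(K, 6) = 0xDE7EEC
k_2 = rotl(K, (1*2+5) mod 24) = rotl(K, 7) = 0xBCFDD9
k_3 = rotl(K, (1*3+5) mod 24) = rotl(K, 8) = 0x79FBB3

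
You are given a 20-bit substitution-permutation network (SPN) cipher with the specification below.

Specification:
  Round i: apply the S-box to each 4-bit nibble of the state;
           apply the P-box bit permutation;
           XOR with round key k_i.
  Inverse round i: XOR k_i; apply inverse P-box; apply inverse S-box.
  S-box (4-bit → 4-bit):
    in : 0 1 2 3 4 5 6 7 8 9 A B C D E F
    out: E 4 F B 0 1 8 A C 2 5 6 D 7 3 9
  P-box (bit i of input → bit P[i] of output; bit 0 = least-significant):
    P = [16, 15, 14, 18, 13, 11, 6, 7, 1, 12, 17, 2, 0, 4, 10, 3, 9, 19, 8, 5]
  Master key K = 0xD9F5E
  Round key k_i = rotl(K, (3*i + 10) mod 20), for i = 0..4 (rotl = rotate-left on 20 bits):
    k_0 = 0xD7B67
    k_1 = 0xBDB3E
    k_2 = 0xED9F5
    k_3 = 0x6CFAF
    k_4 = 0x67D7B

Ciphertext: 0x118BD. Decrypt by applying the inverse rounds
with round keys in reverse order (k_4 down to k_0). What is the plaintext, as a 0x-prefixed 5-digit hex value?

0x93A33

s_0 = ciphertext = 0x118BD
s_1 = InvRound(s_0, k_4) = 0x11CCC
s_2 = InvRound(s_1, k_3) = 0xC5D12
s_3 = InvRound(s_2, k_2) = 0x6AC89
s_4 = InvRound(s_3, k_1) = 0x2D3FC
s_5 = InvRound(s_4, k_0) = 0x93A33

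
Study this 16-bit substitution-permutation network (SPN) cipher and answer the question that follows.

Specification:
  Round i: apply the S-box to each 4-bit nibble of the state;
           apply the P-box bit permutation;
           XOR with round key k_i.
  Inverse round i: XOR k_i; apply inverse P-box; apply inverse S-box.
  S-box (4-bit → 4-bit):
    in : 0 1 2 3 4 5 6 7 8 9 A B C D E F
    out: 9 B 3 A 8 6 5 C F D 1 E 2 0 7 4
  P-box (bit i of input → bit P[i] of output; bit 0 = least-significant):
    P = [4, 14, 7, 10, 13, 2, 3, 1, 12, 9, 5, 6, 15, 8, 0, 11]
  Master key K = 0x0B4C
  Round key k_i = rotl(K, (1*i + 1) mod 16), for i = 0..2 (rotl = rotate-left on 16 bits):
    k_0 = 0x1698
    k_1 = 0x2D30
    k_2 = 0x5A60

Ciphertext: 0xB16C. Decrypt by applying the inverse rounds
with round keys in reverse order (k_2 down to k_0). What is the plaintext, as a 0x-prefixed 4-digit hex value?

0xA8B1

s_0 = ciphertext = 0xB16C
s_1 = InvRound(s_0, k_2) = 0x1CEC
s_2 = InvRound(s_1, k_1) = 0xC0E6
s_3 = InvRound(s_2, k_0) = 0xA8B1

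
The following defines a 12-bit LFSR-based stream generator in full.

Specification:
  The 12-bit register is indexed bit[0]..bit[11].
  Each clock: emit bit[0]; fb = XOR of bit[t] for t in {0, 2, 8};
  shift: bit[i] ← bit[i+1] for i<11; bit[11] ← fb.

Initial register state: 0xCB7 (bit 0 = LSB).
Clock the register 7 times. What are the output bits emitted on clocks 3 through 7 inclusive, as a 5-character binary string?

10110

reg_0 = 0xCB7
clock 1: out=1, reg = 0x65B
clock 2: out=1, reg = 0xB2D
clock 3: out=1, reg = 0xD96
clock 4: out=0, reg = 0x6CB
clock 5: out=1, reg = 0xB65
clock 6: out=1, reg = 0xDB2
clock 7: out=0, reg = 0xED9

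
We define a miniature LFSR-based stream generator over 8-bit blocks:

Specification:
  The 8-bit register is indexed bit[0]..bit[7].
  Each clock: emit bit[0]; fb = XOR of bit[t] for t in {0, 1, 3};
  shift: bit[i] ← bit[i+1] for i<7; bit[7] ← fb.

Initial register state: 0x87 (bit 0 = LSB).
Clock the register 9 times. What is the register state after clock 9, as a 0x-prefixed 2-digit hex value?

reg_0 = 0x87
clock 1: out=1, reg = 0x43
clock 2: out=1, reg = 0x21
clock 3: out=1, reg = 0x90
clock 4: out=0, reg = 0x48
clock 5: out=0, reg = 0xA4
clock 6: out=0, reg = 0x52
clock 7: out=0, reg = 0xA9
clock 8: out=1, reg = 0x54
clock 9: out=0, reg = 0x2A

0x2A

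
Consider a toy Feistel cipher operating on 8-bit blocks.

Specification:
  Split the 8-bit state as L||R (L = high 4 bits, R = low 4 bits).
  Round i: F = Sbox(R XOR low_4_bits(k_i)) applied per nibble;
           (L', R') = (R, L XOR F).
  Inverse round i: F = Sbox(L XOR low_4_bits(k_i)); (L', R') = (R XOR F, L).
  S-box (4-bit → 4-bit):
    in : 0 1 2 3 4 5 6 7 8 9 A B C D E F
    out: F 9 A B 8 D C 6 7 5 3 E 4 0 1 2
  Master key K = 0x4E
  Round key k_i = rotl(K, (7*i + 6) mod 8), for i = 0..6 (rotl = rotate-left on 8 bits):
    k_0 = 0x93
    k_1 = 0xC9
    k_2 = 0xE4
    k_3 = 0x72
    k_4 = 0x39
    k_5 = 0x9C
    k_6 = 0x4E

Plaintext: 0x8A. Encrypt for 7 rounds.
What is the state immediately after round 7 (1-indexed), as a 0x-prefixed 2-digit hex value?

0x3E

s_0 = plaintext = 0x8A
s_1 = Round(s_0, k_0) = 0xAD
s_2 = Round(s_1, k_1) = 0xD2
s_3 = Round(s_2, k_2) = 0x21
s_4 = Round(s_3, k_3) = 0x19
s_5 = Round(s_4, k_4) = 0x9E
s_6 = Round(s_5, k_5) = 0xE3
s_7 = Round(s_6, k_6) = 0x3E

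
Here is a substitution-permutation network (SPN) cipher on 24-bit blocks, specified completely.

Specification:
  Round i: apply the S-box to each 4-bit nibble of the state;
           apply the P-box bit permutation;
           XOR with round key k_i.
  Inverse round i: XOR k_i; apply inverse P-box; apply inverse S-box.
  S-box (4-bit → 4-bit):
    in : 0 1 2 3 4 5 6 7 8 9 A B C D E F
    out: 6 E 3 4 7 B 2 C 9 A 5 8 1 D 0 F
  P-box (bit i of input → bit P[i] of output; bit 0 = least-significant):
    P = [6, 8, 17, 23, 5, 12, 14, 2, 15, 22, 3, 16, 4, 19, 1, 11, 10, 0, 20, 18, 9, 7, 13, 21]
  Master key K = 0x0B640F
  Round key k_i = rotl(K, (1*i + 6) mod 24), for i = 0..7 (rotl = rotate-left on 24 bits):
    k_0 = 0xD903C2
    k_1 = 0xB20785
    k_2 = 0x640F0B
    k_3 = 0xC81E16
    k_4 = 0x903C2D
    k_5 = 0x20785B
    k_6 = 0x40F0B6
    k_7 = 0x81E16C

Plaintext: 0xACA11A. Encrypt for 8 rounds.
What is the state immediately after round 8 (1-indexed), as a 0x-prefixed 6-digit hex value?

s_0 = plaintext = 0xACA11A
s_1 = Round(s_0, k_0) = 0x9A759C
s_2 = Round(s_1, k_1) = 0xC39B43
s_3 = Round(s_2, k_2) = 0x7F552B
s_4 = Round(s_3, k_3) = 0x35A227
s_5 = Round(s_4, k_4) = 0x56881E
s_6 = Round(s_5, k_5) = 0x01A2CE
s_7 = Round(s_6, k_6) = 0x145005
s_8 = Round(s_7, k_7) = 0x799CB5

0x799CB5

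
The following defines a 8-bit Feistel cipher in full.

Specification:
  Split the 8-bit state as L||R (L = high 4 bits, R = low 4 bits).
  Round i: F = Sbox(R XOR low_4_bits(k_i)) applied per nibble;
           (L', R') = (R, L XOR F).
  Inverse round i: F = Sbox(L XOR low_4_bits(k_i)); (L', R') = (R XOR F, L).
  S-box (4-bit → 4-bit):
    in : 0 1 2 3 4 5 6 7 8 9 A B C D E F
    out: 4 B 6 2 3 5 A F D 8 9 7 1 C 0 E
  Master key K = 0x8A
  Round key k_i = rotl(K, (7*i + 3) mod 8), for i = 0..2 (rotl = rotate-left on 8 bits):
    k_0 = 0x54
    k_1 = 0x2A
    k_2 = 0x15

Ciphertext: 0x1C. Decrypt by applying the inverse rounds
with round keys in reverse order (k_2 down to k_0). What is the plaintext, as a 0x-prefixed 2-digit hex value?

0xB4

s_0 = ciphertext = 0x1C
s_1 = InvRound(s_0, k_2) = 0xF1
s_2 = InvRound(s_1, k_1) = 0x4F
s_3 = InvRound(s_2, k_0) = 0xB4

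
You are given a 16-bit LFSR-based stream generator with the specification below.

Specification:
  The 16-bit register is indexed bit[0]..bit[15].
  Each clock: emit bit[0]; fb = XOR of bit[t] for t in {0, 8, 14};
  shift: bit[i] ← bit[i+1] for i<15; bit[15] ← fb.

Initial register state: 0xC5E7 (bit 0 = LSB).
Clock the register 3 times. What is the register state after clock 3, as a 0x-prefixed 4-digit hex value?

reg_0 = 0xC5E7
clock 1: out=1, reg = 0xE2F3
clock 2: out=1, reg = 0x7179
clock 3: out=1, reg = 0xB8BC

0xB8BC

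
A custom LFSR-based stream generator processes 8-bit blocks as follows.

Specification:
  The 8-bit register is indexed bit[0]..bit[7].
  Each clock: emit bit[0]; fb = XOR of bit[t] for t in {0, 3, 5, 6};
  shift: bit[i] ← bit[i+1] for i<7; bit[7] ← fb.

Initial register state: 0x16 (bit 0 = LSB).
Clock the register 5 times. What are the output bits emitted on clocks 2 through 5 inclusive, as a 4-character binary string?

1101

reg_0 = 0x16
clock 1: out=0, reg = 0x0B
clock 2: out=1, reg = 0x05
clock 3: out=1, reg = 0x82
clock 4: out=0, reg = 0x41
clock 5: out=1, reg = 0x20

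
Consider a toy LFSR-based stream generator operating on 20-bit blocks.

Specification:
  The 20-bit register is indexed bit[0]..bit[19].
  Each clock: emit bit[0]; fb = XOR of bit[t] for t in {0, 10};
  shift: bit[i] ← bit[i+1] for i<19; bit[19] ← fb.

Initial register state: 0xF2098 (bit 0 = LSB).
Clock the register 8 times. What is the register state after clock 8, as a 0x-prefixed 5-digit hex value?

reg_0 = 0xF2098
clock 1: out=0, reg = 0x7904C
clock 2: out=0, reg = 0x3C826
clock 3: out=0, reg = 0x1E413
clock 4: out=1, reg = 0x0F209
clock 5: out=1, reg = 0x87904
clock 6: out=0, reg = 0x43C82
clock 7: out=0, reg = 0xA1E41
clock 8: out=1, reg = 0x50F20

0x50F20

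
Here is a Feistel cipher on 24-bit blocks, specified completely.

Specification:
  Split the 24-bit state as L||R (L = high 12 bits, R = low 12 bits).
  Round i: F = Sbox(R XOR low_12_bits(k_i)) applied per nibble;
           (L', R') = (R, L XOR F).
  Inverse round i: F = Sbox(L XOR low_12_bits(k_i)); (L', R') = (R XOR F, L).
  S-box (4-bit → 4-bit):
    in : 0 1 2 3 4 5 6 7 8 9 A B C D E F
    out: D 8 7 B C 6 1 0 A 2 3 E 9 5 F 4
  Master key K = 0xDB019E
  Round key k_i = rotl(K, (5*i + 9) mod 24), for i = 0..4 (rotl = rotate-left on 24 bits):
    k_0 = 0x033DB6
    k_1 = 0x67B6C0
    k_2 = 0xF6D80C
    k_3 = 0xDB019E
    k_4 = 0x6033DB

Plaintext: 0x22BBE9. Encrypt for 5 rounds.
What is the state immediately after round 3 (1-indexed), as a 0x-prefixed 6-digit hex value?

s_0 = plaintext = 0x22BBE9
s_1 = Round(s_0, k_0) = 0xBE934F
s_2 = Round(s_1, k_1) = 0x34FD4D
s_3 = Round(s_2, k_2) = 0xD4D587
s_4 = Round(s_3, k_3) = 0x5871CF
s_5 = Round(s_4, k_4) = 0x1CF20B

0xD4D587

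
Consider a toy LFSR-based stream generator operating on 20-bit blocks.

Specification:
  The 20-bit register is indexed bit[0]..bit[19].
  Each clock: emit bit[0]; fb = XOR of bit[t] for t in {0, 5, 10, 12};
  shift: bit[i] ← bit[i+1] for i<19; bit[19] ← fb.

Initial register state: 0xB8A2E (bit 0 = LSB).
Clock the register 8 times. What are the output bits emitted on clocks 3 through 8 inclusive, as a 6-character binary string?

110100

reg_0 = 0xB8A2E
clock 1: out=0, reg = 0xDC517
clock 2: out=1, reg = 0x6E28B
clock 3: out=1, reg = 0xB7145
clock 4: out=1, reg = 0x5B8A2
clock 5: out=0, reg = 0x2DC51
clock 6: out=1, reg = 0x96E28
clock 7: out=0, reg = 0x4B714
clock 8: out=0, reg = 0x25B8A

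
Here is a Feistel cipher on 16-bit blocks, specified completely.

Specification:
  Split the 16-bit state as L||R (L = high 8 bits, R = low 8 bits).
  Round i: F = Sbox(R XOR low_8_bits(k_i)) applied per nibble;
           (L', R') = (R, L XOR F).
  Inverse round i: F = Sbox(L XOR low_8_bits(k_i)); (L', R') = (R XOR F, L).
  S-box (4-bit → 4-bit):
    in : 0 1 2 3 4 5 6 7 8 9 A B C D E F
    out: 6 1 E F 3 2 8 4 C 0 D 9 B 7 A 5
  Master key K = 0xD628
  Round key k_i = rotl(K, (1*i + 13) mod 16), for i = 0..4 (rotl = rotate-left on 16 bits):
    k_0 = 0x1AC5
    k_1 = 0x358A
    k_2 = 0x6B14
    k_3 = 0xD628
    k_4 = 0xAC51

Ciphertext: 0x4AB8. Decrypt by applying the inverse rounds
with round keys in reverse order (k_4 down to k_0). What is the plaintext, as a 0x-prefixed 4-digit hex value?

0x716B

s_0 = ciphertext = 0x4AB8
s_1 = InvRound(s_0, k_4) = 0xA14A
s_2 = InvRound(s_1, k_3) = 0x8AA1
s_3 = InvRound(s_2, k_2) = 0xAB8A
s_4 = InvRound(s_3, k_1) = 0x6BAB
s_5 = InvRound(s_4, k_0) = 0x716B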